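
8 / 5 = 1.60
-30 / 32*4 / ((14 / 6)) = -45 / 28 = -1.61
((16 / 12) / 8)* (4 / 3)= 2 / 9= 0.22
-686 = -686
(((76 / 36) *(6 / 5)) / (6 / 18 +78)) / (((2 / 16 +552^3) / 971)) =295184 / 1581048116375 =0.00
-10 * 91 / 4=-455 / 2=-227.50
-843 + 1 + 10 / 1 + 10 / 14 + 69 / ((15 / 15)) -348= -7772 / 7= -1110.29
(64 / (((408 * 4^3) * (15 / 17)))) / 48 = 1 / 17280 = 0.00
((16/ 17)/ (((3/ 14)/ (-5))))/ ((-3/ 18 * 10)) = 224/ 17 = 13.18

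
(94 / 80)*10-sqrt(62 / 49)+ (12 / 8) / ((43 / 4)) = 2045 / 172-sqrt(62) / 7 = 10.76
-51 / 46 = -1.11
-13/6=-2.17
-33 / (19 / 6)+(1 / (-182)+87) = 264791 / 3458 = 76.57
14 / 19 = 0.74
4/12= 0.33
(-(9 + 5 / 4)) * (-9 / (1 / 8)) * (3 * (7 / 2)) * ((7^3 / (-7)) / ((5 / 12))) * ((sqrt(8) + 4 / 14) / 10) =-4556412 * sqrt(2) / 25 - 650916 / 25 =-283786.23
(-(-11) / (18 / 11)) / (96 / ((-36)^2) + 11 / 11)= 363 / 58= 6.26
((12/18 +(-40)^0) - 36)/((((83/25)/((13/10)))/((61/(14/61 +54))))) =-15.12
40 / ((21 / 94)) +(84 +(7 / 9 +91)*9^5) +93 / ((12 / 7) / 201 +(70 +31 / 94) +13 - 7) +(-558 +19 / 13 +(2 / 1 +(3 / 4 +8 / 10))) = 11064208519840657 / 2041706940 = 5419097.28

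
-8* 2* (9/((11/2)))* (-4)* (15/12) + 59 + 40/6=196.58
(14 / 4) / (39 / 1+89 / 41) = 287 / 3376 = 0.09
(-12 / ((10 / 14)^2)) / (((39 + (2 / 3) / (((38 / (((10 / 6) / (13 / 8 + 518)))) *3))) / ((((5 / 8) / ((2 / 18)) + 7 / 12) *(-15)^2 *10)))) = -700635682845 / 83169139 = -8424.23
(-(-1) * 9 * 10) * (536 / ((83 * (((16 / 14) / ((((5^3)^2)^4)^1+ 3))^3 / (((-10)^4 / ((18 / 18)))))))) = 824505729704723791802117400000000000000000000000000000000.00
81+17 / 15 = 1232 / 15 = 82.13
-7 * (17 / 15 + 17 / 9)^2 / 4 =-32368 / 2025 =-15.98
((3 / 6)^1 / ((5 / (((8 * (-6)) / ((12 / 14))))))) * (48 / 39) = -448 / 65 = -6.89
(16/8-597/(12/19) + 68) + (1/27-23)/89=-8415383/9612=-875.51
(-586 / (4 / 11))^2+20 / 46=238917807 / 92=2596932.68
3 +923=926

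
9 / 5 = 1.80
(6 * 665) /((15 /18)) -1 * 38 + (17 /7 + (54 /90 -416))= 151796 /35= 4337.03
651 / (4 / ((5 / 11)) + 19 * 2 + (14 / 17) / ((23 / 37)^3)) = 673260945 / 51946036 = 12.96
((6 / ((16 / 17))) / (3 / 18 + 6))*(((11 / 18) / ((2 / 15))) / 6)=935 / 1184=0.79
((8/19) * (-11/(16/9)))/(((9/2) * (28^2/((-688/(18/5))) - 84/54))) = 21285/208012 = 0.10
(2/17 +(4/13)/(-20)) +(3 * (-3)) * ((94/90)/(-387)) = 54118/427635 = 0.13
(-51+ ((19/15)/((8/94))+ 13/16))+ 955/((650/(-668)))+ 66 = -2966341/3120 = -950.75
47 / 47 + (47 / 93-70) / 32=-3487 / 2976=-1.17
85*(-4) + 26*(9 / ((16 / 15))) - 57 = -1421 / 8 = -177.62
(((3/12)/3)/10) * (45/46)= 0.01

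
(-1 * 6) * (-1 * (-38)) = -228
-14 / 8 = -7 / 4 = -1.75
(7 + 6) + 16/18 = 125/9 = 13.89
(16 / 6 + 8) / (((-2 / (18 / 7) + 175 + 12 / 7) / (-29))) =-4872 / 2771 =-1.76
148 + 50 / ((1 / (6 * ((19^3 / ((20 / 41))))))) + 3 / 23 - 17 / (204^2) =237514658953 / 56304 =4218433.13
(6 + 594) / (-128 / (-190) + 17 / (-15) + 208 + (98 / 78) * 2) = 2223000 / 778247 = 2.86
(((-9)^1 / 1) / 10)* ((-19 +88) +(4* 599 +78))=-22887 / 10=-2288.70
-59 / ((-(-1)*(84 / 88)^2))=-28556 / 441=-64.75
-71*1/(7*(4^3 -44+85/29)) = -2059/4655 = -0.44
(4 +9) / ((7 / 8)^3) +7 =9057 / 343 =26.41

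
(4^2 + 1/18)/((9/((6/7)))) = 289/189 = 1.53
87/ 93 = 0.94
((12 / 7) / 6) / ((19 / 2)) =4 / 133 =0.03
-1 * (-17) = 17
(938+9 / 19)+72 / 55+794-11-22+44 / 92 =40889809 / 24035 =1701.26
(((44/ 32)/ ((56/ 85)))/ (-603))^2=874225/ 72977780736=0.00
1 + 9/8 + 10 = 97/8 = 12.12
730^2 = 532900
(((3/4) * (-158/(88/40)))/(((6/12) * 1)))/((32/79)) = -93615/352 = -265.95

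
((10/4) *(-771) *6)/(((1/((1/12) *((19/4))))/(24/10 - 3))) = 43947/16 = 2746.69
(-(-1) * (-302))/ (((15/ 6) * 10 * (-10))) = 151/ 125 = 1.21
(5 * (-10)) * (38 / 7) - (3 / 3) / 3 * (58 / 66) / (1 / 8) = -189724 / 693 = -273.77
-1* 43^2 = -1849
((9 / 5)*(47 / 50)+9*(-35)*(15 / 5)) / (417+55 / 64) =-7546464 / 3342875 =-2.26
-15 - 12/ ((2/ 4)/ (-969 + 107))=20673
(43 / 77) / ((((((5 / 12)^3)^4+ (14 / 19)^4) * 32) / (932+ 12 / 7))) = 10205161387418676363264 / 184635922262649692219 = 55.27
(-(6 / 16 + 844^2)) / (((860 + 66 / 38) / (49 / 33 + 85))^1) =-154508609083 / 2161236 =-71490.85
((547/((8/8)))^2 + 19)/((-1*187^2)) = -299228/34969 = -8.56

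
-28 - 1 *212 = -240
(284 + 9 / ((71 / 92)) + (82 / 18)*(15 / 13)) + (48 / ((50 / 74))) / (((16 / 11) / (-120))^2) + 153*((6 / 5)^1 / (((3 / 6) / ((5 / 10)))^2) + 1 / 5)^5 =4193648675074 / 8653125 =484639.79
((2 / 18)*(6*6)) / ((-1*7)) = -4 / 7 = -0.57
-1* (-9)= 9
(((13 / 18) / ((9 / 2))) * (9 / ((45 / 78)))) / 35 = 338 / 4725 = 0.07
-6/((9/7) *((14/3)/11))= -11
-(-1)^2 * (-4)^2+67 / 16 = -189 / 16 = -11.81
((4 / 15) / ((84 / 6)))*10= 4 / 21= 0.19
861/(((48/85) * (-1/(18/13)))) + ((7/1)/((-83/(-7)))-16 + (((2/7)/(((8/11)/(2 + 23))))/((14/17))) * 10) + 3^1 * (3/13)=-848711895/422968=-2006.56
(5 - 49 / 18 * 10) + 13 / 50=-9883 / 450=-21.96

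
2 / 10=1 / 5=0.20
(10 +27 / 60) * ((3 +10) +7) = 209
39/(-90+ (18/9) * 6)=-1/2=-0.50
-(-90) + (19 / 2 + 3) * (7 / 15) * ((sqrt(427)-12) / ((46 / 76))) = -590 / 23 + 665 * sqrt(427) / 69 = 173.50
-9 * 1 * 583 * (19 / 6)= -16615.50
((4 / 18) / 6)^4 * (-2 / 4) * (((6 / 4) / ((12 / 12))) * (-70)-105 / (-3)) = 35 / 531441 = 0.00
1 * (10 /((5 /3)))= 6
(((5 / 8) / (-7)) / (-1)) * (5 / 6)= 25 / 336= 0.07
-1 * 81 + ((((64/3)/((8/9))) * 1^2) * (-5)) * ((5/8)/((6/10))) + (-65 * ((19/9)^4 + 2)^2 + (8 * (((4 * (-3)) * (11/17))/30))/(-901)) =-103106435416979039/3296733127785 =-31275.34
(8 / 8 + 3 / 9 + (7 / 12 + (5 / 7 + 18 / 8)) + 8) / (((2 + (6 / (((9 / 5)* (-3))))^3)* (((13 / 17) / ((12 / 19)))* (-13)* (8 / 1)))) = -6704613 / 41177864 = -0.16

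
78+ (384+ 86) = 548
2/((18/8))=8/9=0.89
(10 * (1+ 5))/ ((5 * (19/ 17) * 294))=34/ 931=0.04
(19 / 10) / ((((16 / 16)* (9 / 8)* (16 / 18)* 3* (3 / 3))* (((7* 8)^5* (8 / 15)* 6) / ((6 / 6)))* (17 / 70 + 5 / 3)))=0.00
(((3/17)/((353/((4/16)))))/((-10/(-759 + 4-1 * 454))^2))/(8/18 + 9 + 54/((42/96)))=276257709/20093748400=0.01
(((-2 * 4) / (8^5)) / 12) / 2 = -0.00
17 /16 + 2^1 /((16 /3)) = 23 /16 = 1.44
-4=-4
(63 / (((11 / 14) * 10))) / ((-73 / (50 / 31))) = -4410 / 24893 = -0.18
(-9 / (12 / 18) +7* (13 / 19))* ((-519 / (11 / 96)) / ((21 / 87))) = 239130288 / 1463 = 163452.01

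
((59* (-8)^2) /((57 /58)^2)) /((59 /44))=9473024 /3249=2915.67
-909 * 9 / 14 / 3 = -2727 / 14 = -194.79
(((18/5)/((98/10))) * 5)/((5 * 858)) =3/7007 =0.00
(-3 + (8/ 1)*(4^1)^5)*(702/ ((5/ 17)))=97727526/ 5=19545505.20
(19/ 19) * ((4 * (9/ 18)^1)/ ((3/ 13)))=8.67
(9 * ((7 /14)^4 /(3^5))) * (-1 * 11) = -11 /432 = -0.03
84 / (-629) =-84 / 629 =-0.13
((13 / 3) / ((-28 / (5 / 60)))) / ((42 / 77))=-143 / 6048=-0.02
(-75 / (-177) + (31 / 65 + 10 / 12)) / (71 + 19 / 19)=39899 / 1656720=0.02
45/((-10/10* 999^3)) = -5/110778111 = -0.00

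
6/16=3/8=0.38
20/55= 4/11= 0.36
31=31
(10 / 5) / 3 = 2 / 3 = 0.67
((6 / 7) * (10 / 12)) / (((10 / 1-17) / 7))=-5 / 7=-0.71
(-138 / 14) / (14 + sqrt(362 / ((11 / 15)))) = 759 / 1637 - 69 * sqrt(59730) / 22918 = -0.27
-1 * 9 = -9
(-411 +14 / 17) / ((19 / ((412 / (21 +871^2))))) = -75602 / 6448627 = -0.01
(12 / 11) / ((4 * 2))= 3 / 22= 0.14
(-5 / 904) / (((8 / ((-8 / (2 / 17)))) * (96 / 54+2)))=45 / 3616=0.01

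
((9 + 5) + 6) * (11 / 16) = 55 / 4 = 13.75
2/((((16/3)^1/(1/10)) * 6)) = 1/160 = 0.01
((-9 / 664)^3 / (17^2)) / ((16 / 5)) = -3645 / 1353698861056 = -0.00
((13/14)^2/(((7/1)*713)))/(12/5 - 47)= -845/218146628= -0.00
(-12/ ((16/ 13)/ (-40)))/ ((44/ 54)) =5265/ 11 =478.64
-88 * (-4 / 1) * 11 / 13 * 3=11616 / 13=893.54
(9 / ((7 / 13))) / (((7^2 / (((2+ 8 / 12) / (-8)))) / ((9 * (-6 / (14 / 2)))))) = 0.88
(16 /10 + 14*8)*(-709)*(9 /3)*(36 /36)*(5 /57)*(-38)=805424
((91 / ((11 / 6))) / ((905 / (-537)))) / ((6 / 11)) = -48867 / 905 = -54.00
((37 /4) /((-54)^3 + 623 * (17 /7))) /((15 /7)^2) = -1813 /140355900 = -0.00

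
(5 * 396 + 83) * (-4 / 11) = -8252 / 11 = -750.18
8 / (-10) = -4 / 5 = -0.80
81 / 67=1.21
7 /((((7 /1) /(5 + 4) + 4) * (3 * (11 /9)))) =189 /473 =0.40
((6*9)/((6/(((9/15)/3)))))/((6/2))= 0.60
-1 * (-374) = 374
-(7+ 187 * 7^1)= -1316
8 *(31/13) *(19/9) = 40.27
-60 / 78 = -10 / 13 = -0.77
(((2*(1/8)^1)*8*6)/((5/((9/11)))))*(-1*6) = -648/55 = -11.78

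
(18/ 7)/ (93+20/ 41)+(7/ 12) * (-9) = -560499/ 107324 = -5.22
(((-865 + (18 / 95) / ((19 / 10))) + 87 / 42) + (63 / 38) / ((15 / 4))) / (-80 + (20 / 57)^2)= 196132617 / 18166400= 10.80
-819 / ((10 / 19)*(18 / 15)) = -5187 / 4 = -1296.75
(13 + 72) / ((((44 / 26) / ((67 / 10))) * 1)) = 336.52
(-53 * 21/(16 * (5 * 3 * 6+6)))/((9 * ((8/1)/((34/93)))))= -0.00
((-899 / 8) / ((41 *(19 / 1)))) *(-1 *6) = 2697 / 3116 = 0.87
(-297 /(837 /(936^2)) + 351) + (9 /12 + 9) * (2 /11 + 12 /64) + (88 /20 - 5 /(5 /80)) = -310593.77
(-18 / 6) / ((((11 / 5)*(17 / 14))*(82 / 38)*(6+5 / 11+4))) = -0.05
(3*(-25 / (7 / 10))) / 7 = -15.31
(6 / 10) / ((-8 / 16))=-6 / 5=-1.20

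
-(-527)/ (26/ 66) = 17391/ 13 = 1337.77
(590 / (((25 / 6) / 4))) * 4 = 11328 / 5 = 2265.60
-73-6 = -79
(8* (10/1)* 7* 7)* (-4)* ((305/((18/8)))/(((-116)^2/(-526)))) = 628885600/7569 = 83087.01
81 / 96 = 27 / 32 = 0.84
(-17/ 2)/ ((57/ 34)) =-289/ 57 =-5.07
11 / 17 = 0.65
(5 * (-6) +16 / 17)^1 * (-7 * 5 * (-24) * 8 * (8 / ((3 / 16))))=-141639680 / 17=-8331745.88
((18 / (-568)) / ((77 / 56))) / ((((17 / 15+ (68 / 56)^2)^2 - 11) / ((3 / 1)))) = 466754400 / 28347731291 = 0.02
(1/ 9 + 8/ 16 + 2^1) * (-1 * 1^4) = -47/ 18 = -2.61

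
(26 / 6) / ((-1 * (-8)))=13 / 24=0.54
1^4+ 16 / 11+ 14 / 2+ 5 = 159 / 11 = 14.45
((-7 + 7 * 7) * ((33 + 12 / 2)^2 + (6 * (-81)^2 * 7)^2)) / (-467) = -3189245529330 / 467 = -6829219548.89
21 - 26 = -5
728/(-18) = -364/9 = -40.44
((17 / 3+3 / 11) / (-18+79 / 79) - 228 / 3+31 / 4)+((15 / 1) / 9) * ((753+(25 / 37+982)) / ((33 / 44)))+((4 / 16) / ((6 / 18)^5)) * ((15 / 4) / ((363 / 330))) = 1990460111 / 498168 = 3995.56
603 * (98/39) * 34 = 669732/13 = 51517.85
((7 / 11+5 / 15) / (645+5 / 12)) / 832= 2 / 1107535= 0.00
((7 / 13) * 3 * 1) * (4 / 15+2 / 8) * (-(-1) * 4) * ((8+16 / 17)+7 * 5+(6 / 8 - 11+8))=123039 / 884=139.18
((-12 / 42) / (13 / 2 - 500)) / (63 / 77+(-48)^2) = 44 / 175163877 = 0.00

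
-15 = -15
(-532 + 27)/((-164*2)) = 505/328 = 1.54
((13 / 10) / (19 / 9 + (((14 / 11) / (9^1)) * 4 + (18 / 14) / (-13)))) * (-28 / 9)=-1.57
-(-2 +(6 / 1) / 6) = 1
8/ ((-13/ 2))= -16/ 13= -1.23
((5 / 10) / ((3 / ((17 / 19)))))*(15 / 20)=17 / 152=0.11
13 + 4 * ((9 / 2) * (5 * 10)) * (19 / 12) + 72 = 1510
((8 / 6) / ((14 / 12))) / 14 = 4 / 49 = 0.08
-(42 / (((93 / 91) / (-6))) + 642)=-12258 / 31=-395.42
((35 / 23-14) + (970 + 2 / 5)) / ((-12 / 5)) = -110161 / 276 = -399.13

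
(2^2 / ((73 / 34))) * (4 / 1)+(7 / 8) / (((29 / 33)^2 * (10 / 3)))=38269757 / 4911440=7.79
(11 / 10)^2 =121 / 100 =1.21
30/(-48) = -5/8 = -0.62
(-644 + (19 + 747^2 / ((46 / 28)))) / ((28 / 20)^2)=172975.84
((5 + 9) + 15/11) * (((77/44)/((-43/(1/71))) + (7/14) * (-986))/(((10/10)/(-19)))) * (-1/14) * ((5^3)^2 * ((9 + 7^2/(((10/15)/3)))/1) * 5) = -693229828361484375/3761296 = -184306108416.22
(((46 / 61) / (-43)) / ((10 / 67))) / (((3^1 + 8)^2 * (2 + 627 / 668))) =-1029388 / 3115114145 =-0.00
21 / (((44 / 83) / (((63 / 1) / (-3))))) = -36603 / 44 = -831.89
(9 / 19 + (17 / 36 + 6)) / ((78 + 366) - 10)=4751 / 296856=0.02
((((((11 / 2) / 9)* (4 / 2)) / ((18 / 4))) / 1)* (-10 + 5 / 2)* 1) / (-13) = 55 / 351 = 0.16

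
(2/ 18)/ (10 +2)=1/ 108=0.01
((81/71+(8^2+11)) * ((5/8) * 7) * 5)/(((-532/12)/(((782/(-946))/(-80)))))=-0.39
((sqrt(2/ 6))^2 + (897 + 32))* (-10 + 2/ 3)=-78064/ 9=-8673.78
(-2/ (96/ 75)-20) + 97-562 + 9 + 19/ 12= -22847/ 48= -475.98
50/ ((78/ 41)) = 1025/ 39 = 26.28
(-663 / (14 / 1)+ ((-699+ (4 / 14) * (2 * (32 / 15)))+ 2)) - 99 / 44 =-745.39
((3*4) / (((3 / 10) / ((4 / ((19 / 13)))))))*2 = 218.95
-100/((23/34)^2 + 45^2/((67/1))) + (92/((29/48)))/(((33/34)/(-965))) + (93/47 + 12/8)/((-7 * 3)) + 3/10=-188798279923136043/1246997870965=-151402.25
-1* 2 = -2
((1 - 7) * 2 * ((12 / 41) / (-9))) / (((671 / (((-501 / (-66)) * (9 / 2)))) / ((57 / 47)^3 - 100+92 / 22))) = -645642621828 / 345609220913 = -1.87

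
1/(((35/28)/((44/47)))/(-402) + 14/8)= 70752/123581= 0.57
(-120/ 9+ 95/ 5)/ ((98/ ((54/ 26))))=153/ 1274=0.12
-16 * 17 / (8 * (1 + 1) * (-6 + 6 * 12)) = -17 / 66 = -0.26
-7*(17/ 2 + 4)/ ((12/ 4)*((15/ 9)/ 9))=-315/ 2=-157.50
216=216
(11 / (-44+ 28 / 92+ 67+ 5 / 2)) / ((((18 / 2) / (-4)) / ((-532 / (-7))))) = -153824 / 10683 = -14.40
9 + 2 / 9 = 83 / 9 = 9.22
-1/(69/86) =-86/69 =-1.25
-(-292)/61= 292/61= 4.79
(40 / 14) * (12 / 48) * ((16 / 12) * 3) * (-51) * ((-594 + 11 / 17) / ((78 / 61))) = 879010 / 13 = 67616.15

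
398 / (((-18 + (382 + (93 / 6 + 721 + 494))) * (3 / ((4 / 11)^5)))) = 815104 / 1540774917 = 0.00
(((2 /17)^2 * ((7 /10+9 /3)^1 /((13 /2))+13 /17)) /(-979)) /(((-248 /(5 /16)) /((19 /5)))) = 1273 /14097165680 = 0.00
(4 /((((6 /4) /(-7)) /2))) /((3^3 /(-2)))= 224 /81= 2.77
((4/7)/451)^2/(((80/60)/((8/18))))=16/29899947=0.00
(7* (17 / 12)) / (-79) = -0.13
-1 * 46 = -46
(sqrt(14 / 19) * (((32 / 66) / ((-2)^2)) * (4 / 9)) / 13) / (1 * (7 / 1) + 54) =16 * sqrt(266) / 4474899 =0.00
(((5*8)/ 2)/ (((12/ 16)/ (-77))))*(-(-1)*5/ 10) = -1026.67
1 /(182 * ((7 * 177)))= 1 /225498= 0.00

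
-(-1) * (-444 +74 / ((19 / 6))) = -7992 / 19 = -420.63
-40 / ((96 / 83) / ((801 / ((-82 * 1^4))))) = 110805 / 328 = 337.82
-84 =-84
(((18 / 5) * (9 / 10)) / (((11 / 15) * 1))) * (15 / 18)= 3.68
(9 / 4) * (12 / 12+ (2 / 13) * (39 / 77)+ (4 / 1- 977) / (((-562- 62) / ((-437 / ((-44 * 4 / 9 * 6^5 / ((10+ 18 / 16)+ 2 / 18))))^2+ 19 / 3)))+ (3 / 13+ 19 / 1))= 15805341051461240179 / 232711542603251712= 67.92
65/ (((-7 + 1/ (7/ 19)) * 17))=-91/ 102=-0.89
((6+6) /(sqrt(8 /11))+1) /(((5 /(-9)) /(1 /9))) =-3 * sqrt(22) /5 - 1 /5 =-3.01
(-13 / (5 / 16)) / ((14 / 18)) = -1872 / 35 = -53.49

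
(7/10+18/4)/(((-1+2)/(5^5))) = 16250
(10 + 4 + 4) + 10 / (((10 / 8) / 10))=98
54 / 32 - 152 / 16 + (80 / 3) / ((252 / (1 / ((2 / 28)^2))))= 5585 / 432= 12.93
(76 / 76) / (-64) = -1 / 64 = -0.02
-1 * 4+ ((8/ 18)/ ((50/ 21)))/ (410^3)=-10338149993/ 2584537500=-4.00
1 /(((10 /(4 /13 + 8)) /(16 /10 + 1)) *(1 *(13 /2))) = 108 /325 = 0.33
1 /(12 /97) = 8.08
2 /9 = 0.22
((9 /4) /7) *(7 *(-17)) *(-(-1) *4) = -153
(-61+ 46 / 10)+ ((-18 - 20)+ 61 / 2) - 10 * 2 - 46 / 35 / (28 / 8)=-8259 / 98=-84.28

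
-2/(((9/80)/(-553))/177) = 5220320/3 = 1740106.67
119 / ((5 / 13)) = 1547 / 5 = 309.40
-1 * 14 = -14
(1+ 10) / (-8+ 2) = -11 / 6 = -1.83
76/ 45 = 1.69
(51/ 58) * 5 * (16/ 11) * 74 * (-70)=-10567200/ 319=-33126.02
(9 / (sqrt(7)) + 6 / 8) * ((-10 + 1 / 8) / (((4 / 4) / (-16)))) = 655.97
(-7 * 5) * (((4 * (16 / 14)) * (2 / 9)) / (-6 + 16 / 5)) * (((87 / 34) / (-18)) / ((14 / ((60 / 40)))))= -1450 / 7497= -0.19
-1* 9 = -9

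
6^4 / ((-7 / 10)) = -12960 / 7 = -1851.43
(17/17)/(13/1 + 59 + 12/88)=22/1587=0.01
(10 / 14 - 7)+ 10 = 3.71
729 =729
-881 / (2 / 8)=-3524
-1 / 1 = -1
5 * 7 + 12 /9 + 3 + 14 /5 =632 /15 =42.13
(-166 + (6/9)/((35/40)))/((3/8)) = -27760/63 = -440.63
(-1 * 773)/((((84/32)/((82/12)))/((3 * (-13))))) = 1648036/21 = 78477.90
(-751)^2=564001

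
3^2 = 9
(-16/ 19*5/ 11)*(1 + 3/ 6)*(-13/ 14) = 780/ 1463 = 0.53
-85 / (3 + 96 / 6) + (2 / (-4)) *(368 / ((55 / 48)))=-172483 / 1045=-165.06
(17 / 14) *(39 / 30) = 221 / 140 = 1.58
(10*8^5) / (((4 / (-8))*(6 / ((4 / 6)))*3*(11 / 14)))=-9175040 / 297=-30892.39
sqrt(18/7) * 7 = 3 * sqrt(14) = 11.22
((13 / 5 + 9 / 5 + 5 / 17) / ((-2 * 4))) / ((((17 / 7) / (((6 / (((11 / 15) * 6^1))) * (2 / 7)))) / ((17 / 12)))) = -399 / 2992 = -0.13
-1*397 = -397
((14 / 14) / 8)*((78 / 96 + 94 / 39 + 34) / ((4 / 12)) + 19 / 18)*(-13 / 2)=-211019 / 2304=-91.59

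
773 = 773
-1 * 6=-6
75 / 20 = 15 / 4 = 3.75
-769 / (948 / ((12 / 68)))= -769 / 5372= -0.14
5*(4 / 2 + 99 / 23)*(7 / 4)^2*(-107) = -3801175 / 368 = -10329.28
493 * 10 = 4930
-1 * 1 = -1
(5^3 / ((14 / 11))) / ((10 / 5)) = 1375 / 28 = 49.11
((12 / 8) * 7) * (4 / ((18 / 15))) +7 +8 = 50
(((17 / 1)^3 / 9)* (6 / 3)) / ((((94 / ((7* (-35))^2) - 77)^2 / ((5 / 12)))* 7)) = 12643958621875 / 1153511376798294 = 0.01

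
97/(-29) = -97/29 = -3.34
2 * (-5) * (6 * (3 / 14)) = -90 / 7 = -12.86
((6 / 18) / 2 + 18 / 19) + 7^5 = 1916125 / 114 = 16808.11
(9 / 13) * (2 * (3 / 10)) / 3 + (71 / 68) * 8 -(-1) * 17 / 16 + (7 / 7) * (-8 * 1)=27473 / 17680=1.55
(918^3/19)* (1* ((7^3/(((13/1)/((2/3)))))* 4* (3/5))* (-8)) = -16982520113664/1235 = -13751028432.12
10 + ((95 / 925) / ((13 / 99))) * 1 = 25931 / 2405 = 10.78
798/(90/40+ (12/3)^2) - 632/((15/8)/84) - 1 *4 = -10319964/365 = -28273.87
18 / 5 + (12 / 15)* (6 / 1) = 42 / 5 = 8.40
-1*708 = -708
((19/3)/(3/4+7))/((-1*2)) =-38/93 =-0.41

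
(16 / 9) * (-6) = -32 / 3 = -10.67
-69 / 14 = -4.93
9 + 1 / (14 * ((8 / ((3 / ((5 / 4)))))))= 1263 / 140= 9.02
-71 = -71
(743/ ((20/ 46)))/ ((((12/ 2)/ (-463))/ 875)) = -1384636225/ 12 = -115386352.08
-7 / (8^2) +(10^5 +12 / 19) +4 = 121605499 / 1216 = 100004.52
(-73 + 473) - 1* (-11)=411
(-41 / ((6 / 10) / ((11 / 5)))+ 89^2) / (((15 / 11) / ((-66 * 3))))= -5641504 / 5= -1128300.80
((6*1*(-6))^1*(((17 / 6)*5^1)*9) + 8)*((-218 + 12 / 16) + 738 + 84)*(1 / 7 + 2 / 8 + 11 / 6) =-1036340723 / 168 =-6168694.78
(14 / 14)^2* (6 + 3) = 9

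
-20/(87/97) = -1940/87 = -22.30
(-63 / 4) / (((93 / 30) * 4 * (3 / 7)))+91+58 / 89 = 1957521 / 22072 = 88.69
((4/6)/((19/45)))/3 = 10/19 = 0.53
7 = 7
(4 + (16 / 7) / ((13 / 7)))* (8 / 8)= 5.23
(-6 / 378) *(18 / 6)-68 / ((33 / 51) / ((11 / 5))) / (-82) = 11933 / 4305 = 2.77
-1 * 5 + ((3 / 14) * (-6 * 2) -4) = -81 / 7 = -11.57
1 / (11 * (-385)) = -1 / 4235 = -0.00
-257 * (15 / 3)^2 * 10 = -64250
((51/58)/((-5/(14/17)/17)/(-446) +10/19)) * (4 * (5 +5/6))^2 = 988237880/1088109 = 908.22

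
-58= -58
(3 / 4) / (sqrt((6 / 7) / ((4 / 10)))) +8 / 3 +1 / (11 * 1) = sqrt(105) / 20 +91 / 33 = 3.27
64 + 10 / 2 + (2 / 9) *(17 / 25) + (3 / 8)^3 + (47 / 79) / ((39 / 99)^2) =112334231933 / 1538035200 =73.04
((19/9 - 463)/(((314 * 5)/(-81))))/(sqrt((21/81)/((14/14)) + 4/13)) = 55998 * sqrt(7761)/156215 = 31.58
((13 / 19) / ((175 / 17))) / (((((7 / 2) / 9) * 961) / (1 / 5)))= 3978 / 111836375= 0.00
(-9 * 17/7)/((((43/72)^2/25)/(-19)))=376747200/12943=29108.18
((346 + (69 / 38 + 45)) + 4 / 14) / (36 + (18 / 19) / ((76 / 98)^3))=95628178 / 9251697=10.34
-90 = -90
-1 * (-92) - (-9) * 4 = 128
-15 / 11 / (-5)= 3 / 11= 0.27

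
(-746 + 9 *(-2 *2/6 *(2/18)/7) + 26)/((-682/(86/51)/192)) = 41615744/121737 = 341.85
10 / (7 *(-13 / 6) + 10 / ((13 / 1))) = -780 / 1123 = -0.69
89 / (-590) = -89 / 590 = -0.15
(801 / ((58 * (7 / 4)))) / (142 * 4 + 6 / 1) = 801 / 58261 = 0.01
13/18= 0.72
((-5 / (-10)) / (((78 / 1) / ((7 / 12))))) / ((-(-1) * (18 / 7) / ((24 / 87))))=49 / 122148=0.00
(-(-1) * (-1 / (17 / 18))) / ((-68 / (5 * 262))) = 5895 / 289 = 20.40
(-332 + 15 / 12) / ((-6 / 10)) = 2205 / 4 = 551.25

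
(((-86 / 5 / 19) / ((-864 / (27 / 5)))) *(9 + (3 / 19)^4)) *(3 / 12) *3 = 15131313 / 396175840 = 0.04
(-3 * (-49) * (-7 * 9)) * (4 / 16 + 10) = -379701 / 4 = -94925.25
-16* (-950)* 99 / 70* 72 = 1547794.29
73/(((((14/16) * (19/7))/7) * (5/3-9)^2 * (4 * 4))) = 4599/18392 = 0.25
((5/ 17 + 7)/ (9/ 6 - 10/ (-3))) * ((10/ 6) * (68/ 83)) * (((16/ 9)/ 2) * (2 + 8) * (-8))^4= 832149913600000/ 15792327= 52693305.65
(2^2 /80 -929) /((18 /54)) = -55737 /20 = -2786.85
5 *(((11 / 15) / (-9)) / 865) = -11 / 23355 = -0.00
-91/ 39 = -7/ 3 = -2.33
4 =4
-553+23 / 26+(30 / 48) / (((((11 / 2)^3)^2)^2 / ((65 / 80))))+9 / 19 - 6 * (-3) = -827349350241785779 / 1550383618100174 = -533.64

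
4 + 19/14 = 75/14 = 5.36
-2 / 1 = -2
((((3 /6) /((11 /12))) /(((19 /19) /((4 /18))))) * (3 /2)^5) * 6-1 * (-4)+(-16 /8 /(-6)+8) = 2357 /132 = 17.86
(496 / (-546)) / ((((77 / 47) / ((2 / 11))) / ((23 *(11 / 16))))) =-33511 / 21021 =-1.59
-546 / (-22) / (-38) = -273 / 418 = -0.65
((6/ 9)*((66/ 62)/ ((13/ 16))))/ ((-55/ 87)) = -2784/ 2015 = -1.38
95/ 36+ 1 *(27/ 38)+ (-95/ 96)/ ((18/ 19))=75673/ 32832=2.30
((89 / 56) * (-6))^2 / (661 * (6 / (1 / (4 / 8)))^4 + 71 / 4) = 71289 / 41990060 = 0.00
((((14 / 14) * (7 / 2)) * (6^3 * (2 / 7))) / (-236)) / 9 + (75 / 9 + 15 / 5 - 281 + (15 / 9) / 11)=-524944 / 1947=-269.62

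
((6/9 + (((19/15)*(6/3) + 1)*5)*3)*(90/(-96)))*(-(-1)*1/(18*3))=-805/864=-0.93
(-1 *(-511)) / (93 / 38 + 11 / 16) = 155344 / 953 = 163.01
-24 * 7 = -168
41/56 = 0.73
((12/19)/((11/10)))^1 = 120/209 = 0.57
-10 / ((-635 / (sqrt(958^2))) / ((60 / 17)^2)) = 6897600 / 36703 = 187.93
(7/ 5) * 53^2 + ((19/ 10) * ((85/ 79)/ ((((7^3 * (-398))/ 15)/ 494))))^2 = 2286965988282821593/ 581538632876180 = 3932.61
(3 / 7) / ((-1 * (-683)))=3 / 4781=0.00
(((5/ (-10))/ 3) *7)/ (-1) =7/ 6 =1.17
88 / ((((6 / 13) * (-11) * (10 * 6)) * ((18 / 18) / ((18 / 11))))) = -26 / 55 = -0.47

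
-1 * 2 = -2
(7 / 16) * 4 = 7 / 4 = 1.75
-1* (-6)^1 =6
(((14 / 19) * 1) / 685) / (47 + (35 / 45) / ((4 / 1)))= 0.00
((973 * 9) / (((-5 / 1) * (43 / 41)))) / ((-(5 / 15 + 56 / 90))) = 3231333 / 1849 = 1747.61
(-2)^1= -2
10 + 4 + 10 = 24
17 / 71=0.24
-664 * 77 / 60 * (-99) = 421806 / 5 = 84361.20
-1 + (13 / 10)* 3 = 29 / 10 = 2.90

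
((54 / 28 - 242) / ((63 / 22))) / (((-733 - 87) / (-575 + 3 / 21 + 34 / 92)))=-1367816087 / 23288328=-58.73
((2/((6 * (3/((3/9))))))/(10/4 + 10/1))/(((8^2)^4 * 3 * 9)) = 1/152882380800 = 0.00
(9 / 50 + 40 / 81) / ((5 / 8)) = 10916 / 10125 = 1.08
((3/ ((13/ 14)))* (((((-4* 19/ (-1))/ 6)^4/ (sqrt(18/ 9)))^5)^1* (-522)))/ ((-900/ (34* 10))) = 68012211386183110741338451634290688* sqrt(2)/ 75546995355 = 1273165018639754133633969.00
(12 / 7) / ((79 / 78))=936 / 553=1.69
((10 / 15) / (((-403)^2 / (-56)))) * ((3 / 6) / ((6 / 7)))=-196 / 1461681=-0.00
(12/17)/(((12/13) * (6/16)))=104/51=2.04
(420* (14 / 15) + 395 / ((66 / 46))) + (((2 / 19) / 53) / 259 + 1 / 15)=667.37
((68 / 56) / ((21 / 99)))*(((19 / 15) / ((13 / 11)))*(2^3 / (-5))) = -156332 / 15925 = -9.82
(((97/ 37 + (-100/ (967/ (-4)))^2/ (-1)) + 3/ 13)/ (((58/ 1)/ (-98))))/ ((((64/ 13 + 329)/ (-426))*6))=1398537251244/ 1451848169159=0.96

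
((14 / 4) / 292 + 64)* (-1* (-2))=37383 / 292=128.02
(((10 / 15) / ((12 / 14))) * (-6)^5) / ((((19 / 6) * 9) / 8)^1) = -32256 / 19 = -1697.68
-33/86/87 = -11/2494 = -0.00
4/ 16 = 0.25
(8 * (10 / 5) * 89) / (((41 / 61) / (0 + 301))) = 26146064 / 41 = 637708.88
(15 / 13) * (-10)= -150 / 13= -11.54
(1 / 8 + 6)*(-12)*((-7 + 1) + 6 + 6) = -441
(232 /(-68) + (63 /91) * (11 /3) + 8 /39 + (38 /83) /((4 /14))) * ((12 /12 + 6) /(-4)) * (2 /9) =-179935 /495261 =-0.36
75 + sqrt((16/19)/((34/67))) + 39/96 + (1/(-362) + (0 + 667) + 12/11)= 2 * sqrt(43282)/323 + 47369515/63712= 744.78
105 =105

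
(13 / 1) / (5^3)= 13 / 125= 0.10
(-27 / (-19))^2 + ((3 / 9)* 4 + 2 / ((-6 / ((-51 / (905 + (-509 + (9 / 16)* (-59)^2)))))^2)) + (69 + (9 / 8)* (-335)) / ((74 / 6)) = -3275905678470173 / 151591502154600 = -21.61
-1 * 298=-298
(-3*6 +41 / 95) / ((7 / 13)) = -21697 / 665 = -32.63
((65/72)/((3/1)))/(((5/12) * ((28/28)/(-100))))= -72.22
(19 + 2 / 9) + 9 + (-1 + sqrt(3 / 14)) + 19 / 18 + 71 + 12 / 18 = sqrt(42) / 14 + 1799 / 18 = 100.41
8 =8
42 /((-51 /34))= -28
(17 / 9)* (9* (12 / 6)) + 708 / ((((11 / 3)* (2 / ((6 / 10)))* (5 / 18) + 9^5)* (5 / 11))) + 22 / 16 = 1693334221 / 47832440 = 35.40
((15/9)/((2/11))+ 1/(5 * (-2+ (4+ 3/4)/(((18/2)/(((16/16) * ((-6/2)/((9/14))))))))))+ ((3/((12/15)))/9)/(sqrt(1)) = 137927/14460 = 9.54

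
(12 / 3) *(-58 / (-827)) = 232 / 827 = 0.28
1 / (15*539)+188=1519981 / 8085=188.00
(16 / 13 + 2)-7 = -49 / 13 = -3.77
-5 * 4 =-20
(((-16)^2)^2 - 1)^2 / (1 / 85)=365061079125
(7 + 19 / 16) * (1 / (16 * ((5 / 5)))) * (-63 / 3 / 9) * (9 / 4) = -2751 / 1024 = -2.69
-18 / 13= -1.38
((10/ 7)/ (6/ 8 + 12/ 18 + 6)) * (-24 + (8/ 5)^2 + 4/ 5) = -12384/ 3115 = -3.98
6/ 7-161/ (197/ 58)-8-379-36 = -647501/ 1379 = -469.54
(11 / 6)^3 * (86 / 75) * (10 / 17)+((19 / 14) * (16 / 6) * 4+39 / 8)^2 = 8175027109 / 21591360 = 378.62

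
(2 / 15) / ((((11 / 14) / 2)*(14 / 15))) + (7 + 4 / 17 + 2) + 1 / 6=10957 / 1122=9.77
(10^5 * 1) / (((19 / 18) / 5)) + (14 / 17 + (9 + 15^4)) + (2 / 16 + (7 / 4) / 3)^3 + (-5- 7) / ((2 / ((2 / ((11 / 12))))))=25752180493073 / 49116672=524306.30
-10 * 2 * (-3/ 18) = 10/ 3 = 3.33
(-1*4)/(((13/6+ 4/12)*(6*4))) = -0.07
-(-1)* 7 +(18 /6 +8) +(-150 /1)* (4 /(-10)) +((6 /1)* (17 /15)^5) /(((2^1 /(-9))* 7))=13936393 /196875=70.79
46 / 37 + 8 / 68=856 / 629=1.36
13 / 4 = 3.25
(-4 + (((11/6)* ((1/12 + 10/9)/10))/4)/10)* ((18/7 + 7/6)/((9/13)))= -704404207/32659200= -21.57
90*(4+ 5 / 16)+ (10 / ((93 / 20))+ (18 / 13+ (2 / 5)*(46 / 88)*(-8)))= 207457711 / 531960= 389.99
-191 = -191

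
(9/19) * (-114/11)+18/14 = -279/77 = -3.62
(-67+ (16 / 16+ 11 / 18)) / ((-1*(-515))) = -1177 / 9270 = -0.13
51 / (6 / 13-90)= -0.57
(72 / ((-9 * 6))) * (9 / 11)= -1.09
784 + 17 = 801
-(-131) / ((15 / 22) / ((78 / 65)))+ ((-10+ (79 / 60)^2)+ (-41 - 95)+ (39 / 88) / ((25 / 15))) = 3427757 / 39600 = 86.56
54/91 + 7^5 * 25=38235979/91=420175.59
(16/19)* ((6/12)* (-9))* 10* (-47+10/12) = 33240/19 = 1749.47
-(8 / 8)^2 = -1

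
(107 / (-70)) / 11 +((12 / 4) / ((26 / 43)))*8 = 395929 / 10010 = 39.55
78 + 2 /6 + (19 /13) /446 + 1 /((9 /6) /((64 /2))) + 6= 1838023 /17394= 105.67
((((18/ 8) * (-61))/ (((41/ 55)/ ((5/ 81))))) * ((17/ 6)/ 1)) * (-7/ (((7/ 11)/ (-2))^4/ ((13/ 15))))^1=21711285310/ 1139103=19059.98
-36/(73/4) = -144/73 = -1.97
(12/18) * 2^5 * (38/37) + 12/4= 2765/111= 24.91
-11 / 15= -0.73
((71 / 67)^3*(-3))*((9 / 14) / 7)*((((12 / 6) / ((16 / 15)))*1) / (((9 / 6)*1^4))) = -48317985 / 117899096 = -0.41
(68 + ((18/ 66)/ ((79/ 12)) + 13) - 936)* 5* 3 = -11144385/ 869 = -12824.38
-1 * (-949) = 949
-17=-17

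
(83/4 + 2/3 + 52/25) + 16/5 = 26.70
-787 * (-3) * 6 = 14166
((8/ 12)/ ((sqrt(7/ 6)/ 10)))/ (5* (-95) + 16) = -20* sqrt(42)/ 9639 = -0.01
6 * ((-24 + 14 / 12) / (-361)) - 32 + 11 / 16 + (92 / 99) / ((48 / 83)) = -50308097 / 1715472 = -29.33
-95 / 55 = -19 / 11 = -1.73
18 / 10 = 9 / 5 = 1.80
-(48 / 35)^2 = -2304 / 1225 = -1.88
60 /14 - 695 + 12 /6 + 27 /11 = -52842 /77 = -686.26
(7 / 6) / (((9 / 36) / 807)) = 3766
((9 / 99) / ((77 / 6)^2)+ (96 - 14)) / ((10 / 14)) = 5347994 / 46585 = 114.80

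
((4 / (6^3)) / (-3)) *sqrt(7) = -sqrt(7) / 162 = -0.02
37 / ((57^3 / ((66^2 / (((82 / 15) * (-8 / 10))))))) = -111925 / 562438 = -0.20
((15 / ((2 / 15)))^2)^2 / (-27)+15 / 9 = -284765545 / 48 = -5932615.52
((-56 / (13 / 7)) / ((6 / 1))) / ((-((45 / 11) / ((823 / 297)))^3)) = 1.56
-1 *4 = -4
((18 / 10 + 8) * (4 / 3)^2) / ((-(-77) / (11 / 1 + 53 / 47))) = 4256 / 1551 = 2.74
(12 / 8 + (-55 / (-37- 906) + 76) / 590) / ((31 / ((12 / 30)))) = 906278 / 43118675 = 0.02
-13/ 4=-3.25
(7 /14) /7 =1 /14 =0.07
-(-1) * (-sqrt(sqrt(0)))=0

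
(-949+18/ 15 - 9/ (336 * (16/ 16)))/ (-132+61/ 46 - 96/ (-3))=12208009/ 1270920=9.61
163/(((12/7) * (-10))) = -1141/120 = -9.51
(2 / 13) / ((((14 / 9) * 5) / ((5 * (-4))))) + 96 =8700 / 91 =95.60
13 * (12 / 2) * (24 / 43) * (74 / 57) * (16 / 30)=123136 / 4085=30.14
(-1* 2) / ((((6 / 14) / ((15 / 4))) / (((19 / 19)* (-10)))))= 175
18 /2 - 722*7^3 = -247637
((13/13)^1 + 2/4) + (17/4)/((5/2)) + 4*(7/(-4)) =-19/5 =-3.80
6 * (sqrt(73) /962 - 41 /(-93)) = 3 * sqrt(73) /481+82 /31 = 2.70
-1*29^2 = -841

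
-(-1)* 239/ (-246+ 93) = -239/ 153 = -1.56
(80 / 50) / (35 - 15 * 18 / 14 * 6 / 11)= 0.07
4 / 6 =2 / 3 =0.67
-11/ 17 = -0.65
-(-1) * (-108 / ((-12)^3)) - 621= -9935 / 16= -620.94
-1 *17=-17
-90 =-90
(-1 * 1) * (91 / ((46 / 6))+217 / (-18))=77 / 414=0.19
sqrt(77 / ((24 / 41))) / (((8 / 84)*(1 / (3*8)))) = 21*sqrt(18942) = 2890.23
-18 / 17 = -1.06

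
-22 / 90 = -11 / 45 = -0.24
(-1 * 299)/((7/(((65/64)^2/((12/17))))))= -21475675/344064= -62.42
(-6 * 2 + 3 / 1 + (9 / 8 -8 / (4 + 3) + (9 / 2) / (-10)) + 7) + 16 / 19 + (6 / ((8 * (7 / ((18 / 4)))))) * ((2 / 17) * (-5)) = -24669 / 12920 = -1.91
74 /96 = 37 /48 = 0.77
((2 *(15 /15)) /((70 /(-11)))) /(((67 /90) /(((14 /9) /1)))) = -44 /67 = -0.66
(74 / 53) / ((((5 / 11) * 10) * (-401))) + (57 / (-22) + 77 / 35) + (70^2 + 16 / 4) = 57319013251 / 11689150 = 4903.61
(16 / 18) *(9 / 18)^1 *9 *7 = 28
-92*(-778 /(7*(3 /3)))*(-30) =-2147280 /7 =-306754.29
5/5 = 1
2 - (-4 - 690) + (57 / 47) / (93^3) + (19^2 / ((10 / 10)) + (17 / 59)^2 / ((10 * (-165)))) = 1057.00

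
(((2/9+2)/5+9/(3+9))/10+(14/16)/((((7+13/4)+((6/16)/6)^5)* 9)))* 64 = 22805032/2763747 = 8.25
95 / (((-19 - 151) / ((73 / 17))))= -1387 / 578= -2.40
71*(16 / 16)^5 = 71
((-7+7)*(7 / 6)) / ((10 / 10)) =0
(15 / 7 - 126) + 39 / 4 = -3195 / 28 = -114.11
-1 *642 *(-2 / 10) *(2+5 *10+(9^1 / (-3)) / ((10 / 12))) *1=155364 / 25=6214.56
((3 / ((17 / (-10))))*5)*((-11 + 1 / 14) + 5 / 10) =10950 / 119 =92.02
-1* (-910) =910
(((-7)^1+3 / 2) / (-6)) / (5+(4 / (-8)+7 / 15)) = 55 / 298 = 0.18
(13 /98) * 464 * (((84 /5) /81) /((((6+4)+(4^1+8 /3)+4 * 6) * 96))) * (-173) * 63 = -65221 /1830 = -35.64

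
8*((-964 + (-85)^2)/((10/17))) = 425748/5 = 85149.60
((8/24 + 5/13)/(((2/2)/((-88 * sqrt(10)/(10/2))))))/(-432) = 154 * sqrt(10)/5265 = 0.09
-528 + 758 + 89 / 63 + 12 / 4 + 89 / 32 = 478183 / 2016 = 237.19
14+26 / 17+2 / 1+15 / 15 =315 / 17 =18.53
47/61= 0.77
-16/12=-4/3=-1.33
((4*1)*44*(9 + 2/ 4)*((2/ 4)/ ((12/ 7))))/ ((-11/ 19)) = -2527/ 3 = -842.33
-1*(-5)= 5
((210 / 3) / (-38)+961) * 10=182240 / 19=9591.58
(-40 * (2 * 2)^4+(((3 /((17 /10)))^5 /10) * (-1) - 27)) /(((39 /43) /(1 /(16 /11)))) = -6896388160387 /885990768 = -7783.81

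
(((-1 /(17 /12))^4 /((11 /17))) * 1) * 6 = 124416 /54043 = 2.30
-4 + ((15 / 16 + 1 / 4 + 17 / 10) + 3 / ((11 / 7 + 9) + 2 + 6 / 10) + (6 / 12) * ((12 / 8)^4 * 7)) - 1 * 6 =799117 / 73760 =10.83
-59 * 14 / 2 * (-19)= 7847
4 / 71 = 0.06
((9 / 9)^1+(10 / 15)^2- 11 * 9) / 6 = -439 / 27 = -16.26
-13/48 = -0.27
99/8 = 12.38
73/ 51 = 1.43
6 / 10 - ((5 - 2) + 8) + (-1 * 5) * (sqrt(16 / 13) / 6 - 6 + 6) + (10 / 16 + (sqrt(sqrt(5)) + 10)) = -10 * sqrt(13) / 39 + 9 / 40 + 5^(1 / 4) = 0.80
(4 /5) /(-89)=-4 /445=-0.01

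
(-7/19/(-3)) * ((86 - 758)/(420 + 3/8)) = -12544/63897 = -0.20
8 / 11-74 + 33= -443 / 11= -40.27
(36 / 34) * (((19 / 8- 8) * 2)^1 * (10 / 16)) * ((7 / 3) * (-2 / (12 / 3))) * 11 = 51975 / 544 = 95.54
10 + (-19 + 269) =260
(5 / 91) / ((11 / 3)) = 15 / 1001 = 0.01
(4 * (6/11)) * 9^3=17496/11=1590.55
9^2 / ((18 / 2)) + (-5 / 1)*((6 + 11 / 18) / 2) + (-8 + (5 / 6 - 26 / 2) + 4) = -853 / 36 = -23.69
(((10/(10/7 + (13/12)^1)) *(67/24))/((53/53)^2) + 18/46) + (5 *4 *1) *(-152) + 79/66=-969637489/320298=-3027.30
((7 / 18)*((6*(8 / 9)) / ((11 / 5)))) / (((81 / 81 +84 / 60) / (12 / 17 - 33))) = -21350 / 1683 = -12.69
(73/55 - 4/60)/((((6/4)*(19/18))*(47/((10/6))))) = 832/29469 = 0.03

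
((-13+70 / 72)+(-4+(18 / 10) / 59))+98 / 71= -11021501 / 754020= -14.62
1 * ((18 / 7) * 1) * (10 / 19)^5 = 1800000 / 17332693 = 0.10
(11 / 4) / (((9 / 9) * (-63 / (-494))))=2717 / 126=21.56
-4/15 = -0.27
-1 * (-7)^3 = 343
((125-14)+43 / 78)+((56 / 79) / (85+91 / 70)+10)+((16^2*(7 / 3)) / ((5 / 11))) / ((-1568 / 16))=6709739993 / 62041070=108.15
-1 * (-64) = 64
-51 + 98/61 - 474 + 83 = -26864/61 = -440.39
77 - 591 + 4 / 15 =-7706 / 15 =-513.73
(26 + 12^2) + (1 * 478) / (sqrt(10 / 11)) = 170 + 239 * sqrt(110) / 5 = 671.33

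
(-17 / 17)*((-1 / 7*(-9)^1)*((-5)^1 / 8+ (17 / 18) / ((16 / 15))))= -75 / 224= -0.33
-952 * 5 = -4760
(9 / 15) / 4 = 3 / 20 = 0.15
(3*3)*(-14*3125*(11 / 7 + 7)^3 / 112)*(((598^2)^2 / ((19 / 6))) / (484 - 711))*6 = 3495936471557400000000 / 1479359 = 2363142733817416.87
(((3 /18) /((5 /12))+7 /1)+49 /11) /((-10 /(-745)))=48574 /55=883.16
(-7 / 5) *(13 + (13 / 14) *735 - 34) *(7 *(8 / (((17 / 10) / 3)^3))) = -1400263200 / 4913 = -285011.85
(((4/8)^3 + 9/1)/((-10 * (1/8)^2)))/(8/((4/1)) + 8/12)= -219/10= -21.90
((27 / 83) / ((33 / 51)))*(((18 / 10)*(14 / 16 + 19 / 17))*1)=65853 / 36520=1.80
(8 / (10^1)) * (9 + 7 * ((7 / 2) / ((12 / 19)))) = 1147 / 30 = 38.23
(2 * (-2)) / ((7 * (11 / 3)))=-12 / 77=-0.16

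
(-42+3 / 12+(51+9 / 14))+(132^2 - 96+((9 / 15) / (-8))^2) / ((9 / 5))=64757701 / 6720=9636.56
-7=-7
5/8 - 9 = -67/8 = -8.38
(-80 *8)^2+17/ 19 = 7782417/ 19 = 409600.89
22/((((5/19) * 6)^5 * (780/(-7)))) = -190659623/9477000000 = -0.02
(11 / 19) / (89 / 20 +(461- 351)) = 220 / 43491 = 0.01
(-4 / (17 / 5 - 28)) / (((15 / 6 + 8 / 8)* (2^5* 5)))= 0.00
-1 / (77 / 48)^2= -0.39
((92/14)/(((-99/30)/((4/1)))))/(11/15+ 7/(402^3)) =-199225411200/18341733487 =-10.86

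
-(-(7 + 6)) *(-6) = -78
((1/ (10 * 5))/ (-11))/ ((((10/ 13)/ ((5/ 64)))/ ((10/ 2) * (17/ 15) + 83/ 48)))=-923/ 675840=-0.00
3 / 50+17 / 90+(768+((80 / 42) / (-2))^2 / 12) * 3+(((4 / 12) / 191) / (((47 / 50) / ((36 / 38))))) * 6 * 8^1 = 1444542097724 / 626819025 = 2304.56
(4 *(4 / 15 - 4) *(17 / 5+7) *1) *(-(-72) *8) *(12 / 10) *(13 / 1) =-174440448 / 125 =-1395523.58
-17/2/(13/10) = -85/13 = -6.54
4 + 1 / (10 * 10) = 401 / 100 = 4.01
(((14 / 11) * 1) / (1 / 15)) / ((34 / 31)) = 3255 / 187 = 17.41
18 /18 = 1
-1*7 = -7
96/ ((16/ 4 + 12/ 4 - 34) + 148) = 96/ 121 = 0.79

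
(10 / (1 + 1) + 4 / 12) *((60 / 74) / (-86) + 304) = 7738384 / 4773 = 1621.28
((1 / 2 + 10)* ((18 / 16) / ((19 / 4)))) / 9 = 21 / 76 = 0.28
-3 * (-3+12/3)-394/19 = -451/19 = -23.74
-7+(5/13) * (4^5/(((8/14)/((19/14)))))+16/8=12095/13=930.38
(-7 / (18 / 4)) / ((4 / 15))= -35 / 6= -5.83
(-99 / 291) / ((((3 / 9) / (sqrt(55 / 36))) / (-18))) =297* sqrt(55) / 97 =22.71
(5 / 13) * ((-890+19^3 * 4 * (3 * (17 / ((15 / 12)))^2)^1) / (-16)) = -190284971 / 520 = -365932.64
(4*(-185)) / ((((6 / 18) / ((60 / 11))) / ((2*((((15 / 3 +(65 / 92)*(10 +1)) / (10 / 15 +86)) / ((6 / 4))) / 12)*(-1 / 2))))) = 652125 / 6578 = 99.14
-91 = -91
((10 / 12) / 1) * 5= 25 / 6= 4.17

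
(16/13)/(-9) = -16/117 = -0.14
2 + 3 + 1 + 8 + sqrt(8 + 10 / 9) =sqrt(82) / 3 + 14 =17.02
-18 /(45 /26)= -52 /5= -10.40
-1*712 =-712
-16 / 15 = -1.07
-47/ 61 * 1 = -47/ 61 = -0.77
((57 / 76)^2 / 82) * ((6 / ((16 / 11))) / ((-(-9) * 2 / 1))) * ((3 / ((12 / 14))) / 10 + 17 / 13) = 14223 / 5457920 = 0.00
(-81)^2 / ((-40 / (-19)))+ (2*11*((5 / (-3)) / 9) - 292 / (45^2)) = 50418559 / 16200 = 3112.26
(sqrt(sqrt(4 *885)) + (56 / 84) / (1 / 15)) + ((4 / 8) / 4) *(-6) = sqrt(2) *885^(1 / 4) + 37 / 4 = 16.96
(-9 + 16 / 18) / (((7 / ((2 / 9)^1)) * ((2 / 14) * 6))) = -73 / 243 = -0.30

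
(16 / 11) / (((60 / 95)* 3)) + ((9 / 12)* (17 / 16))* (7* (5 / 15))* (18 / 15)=47503 / 15840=3.00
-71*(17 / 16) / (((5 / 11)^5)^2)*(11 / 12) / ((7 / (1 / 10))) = -344371186427477 / 131250000000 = -2623.78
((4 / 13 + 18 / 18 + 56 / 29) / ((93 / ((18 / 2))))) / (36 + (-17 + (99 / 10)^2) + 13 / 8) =22200 / 8402953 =0.00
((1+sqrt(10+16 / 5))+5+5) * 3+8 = 3 * sqrt(330) / 5+41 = 51.90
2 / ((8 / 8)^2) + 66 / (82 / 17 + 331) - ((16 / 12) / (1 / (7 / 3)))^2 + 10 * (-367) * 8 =-411526532 / 14013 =-29367.48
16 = 16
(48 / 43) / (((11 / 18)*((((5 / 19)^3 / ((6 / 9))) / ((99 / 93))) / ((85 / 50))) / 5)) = 100744992 / 166625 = 604.62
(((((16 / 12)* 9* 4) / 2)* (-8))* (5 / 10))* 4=-384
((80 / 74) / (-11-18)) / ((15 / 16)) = -128 / 3219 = -0.04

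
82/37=2.22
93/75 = 31/25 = 1.24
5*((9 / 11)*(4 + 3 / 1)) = 315 / 11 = 28.64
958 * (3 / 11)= 2874 / 11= 261.27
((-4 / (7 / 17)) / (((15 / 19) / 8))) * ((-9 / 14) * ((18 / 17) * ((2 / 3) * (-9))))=-98496 / 245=-402.02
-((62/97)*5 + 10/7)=-3140/679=-4.62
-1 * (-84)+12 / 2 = 90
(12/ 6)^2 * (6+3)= 36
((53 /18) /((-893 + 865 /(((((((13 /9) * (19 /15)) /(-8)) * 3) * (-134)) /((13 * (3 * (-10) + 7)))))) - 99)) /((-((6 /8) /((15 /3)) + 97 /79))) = 26650255 /47453423094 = 0.00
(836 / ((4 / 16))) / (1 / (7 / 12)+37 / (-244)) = 5711552 / 2669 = 2139.96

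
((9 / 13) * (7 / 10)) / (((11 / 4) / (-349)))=-43974 / 715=-61.50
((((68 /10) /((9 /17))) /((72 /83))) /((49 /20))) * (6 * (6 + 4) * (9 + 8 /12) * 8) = 111299680 /3969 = 28042.25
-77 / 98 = -11 / 14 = -0.79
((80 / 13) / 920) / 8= 1 / 1196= 0.00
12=12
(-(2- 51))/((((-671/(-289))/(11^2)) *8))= 155771/488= 319.20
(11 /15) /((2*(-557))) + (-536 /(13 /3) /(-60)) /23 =0.09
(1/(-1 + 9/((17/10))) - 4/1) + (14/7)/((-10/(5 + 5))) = -421/73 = -5.77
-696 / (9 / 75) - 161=-5961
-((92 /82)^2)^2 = -4477456 /2825761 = -1.58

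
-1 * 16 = -16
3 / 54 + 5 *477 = 42931 / 18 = 2385.06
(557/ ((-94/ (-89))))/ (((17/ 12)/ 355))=105590490/ 799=132153.30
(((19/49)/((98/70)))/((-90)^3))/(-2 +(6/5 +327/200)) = -0.00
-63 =-63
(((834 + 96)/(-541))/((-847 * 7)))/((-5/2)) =-0.00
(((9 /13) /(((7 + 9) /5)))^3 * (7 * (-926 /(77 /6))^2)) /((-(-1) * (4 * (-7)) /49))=-175809376125 /272217088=-645.84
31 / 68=0.46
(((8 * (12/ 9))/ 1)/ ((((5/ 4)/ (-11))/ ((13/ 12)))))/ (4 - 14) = 2288/ 225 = 10.17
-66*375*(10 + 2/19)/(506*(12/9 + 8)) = -162000/3059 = -52.96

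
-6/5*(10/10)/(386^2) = -3/372490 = -0.00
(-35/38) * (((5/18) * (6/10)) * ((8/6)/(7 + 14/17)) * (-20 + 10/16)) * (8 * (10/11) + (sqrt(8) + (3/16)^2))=13175 * sqrt(2)/12996 + 271128325/73193472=5.14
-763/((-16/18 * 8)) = 107.30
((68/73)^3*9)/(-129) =-943296/16727731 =-0.06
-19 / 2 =-9.50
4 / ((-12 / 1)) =-1 / 3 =-0.33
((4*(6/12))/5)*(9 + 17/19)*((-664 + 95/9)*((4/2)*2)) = -8845024/855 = -10345.06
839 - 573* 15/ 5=-880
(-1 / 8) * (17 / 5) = -17 / 40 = -0.42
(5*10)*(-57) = -2850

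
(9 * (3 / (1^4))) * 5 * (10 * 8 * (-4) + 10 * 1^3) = -41850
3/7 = 0.43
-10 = -10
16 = 16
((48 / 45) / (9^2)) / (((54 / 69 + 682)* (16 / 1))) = 23 / 19080360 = 0.00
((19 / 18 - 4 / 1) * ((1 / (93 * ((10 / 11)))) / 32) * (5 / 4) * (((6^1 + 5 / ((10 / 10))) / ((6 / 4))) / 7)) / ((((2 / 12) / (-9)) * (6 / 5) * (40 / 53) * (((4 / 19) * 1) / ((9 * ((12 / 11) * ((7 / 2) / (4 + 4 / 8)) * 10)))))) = 2935405 / 95232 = 30.82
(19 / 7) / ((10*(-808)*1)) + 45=2545181 / 56560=45.00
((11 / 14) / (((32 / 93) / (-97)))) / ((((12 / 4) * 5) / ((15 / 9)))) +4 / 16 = -32741 / 1344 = -24.36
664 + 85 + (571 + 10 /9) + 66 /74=1322.00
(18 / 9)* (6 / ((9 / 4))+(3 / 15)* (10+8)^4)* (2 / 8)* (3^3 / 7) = 1417356 / 35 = 40495.89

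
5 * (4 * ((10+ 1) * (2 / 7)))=440 / 7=62.86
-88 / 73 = -1.21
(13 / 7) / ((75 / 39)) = 0.97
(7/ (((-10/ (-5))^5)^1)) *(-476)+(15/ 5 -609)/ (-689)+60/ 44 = -6177299/ 60632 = -101.88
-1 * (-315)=315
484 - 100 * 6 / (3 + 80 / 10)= 4724 / 11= 429.45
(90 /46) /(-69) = -15 /529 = -0.03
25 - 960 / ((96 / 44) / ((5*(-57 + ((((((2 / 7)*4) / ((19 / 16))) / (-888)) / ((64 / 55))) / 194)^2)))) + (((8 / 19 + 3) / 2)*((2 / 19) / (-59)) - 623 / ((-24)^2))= 107910210129108984923 / 860363909284544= 125423.92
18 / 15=6 / 5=1.20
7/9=0.78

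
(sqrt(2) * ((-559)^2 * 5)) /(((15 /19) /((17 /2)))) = 100931363 * sqrt(2) /6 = 23789750.40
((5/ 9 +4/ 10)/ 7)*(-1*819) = -559/ 5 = -111.80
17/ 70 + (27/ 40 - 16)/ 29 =-2319/ 8120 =-0.29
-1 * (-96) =96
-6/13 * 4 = -24/13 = -1.85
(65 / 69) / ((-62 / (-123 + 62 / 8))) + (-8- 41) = -808523 / 17112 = -47.25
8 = 8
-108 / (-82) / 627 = 18 / 8569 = 0.00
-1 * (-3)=3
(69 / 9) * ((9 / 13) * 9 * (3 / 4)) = 1863 / 52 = 35.83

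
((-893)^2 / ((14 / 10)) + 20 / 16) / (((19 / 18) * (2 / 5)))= 717705675 / 532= 1349070.82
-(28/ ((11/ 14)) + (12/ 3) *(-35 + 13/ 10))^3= 162235316664/ 166375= 975118.36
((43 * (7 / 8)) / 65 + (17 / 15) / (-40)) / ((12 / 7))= 15029 / 46800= 0.32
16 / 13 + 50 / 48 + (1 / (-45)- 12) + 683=3150811 / 4680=673.25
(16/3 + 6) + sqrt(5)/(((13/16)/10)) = 38.85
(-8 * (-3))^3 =13824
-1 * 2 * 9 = -18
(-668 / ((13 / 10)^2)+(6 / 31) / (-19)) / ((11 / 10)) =-393462140 / 1094951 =-359.34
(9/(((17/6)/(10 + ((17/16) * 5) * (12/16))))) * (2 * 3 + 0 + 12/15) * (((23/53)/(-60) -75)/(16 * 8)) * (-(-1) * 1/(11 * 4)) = -384260553/95518720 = -4.02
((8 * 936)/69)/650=0.17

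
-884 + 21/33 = -9717/11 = -883.36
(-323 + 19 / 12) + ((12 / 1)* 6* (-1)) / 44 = -42643 / 132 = -323.05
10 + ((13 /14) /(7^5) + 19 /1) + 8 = 8706039 /235298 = 37.00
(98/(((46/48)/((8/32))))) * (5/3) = 980/23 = 42.61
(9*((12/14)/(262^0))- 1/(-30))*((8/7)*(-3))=-6508/245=-26.56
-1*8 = -8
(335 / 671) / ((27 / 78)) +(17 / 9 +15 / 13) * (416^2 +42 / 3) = 41342382550 / 78507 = 526607.60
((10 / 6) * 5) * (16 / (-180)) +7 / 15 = -37 / 135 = -0.27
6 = 6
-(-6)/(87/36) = 72/29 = 2.48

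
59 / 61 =0.97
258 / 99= 86 / 33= 2.61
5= 5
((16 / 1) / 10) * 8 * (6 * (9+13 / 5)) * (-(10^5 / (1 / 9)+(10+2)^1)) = -20045067264 / 25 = -801802690.56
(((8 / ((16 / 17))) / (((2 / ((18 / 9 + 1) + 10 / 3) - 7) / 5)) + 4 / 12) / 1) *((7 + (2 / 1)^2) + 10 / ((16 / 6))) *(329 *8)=-89115901 / 381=-233900.00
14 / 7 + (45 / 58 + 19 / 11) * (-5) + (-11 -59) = -51369 / 638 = -80.52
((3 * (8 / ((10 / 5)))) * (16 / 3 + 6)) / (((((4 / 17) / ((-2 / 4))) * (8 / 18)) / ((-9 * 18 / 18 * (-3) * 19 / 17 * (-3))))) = 235467 / 4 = 58866.75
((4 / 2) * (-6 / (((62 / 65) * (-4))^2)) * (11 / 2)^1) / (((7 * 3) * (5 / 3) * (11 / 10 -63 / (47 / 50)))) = 6552975 / 3334762256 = 0.00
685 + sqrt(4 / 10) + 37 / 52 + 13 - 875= -175.66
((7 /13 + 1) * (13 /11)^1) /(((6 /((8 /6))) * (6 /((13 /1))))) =260 /297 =0.88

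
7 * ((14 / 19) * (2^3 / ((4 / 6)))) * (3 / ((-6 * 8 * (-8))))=147 / 304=0.48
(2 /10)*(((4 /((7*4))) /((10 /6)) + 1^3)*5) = 38 /35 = 1.09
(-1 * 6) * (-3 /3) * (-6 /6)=-6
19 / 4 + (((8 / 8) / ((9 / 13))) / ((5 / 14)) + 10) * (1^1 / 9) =6.31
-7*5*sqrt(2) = -35*sqrt(2) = -49.50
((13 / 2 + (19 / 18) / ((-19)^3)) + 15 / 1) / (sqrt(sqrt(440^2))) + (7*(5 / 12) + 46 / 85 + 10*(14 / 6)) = 69853*sqrt(110) / 714780 + 9109 / 340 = 27.82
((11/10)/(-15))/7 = -11/1050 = -0.01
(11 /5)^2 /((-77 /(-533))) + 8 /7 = 6063 /175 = 34.65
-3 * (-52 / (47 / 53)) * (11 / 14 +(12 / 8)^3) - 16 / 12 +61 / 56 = 5777405 / 7896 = 731.69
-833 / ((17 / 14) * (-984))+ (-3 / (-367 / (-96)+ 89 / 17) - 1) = -4611499 / 7273236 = -0.63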